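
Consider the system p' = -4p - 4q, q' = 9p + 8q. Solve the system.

p(t) = -2K_1e^(2t) - 2K_2te^(2t) + K_2e^(2t), q(t) = 3K_1e^(2t) + 3K_2te^(2t) - K_2e^(2t)

Coefficient matrix A = [[-4, -4], [9, 8]].
Characteristic polynomial det(A - λI) = λ^2 - 4λ + 4 = 0.
Single eigenvalue λ = 2 with algebraic multiplicity 2.
Eigenvector v = (-2,3); generalized eigenvector w with (A-λI)w=v is (1,-1).
General solution: e^(2t)[K_1·v + K_2·(t·v + w)].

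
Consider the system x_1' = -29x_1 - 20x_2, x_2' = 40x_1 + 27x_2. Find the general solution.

Coefficient matrix A = [[-29, -20], [40, 27]].
Characteristic polynomial det(A - λI) = λ^2 + 2λ + 17 = 0.
Eigenvalues λ = -1 ± 4i (complex conjugate pair).
For λ=-1+4i: an eigenvector is (1,-1) - i(-2,3) = (1 + 2i, -1 - 3i).
A real fundamental pair from Re and Im of e^((-1+4i)t)v: X_1 = e^(-t)(cos(4t)·(1,-1) + sin(4t)·(-2,3)), X_2 = e^(-t)(sin(4t)·(1,-1) - cos(4t)·(-2,3)).
General solution: K_1X_1 + K_2X_2.

x_1(t) = -2K_1e^(-t)sin(4t) + K_1e^(-t)cos(4t) + K_2e^(-t)sin(4t) + 2K_2e^(-t)cos(4t), x_2(t) = 3K_1e^(-t)sin(4t) - K_1e^(-t)cos(4t) - K_2e^(-t)sin(4t) - 3K_2e^(-t)cos(4t)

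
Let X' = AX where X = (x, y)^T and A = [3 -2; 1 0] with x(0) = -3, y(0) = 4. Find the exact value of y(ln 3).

-30

A = [[3,-2],[1,0]]; eigenvalues λ = 2, 1.
Eigenvectors: (-2,-1) for λ=2, (1,1) for λ=1.
From the initial condition, c_1 = 7, c_2 = 11.
y(ln 3) = (7)(3^2)(-1) + (11)(3^1)(1) = -30.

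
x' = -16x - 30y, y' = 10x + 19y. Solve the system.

x(t) = 2K_1e^(-t) + 3K_2e^(4t), y(t) = -K_1e^(-t) - 2K_2e^(4t)

Coefficient matrix A = [[-16, -30], [10, 19]].
Characteristic polynomial det(A - λI) = λ^2 - 3λ - 4 = 0.
Eigenvalues λ = -1, 4.
For λ=-1: (A-λI) row 1 is [-15, -30], so an eigenvector is (2, -1).
For λ=4: (A-λI) row 1 is [-20, -30], so an eigenvector is (3, -2).
General solution: K_1e^(-t)(2,-1) + K_2e^(4t)(3,-2).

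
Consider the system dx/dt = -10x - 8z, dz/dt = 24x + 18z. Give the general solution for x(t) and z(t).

x(t) = C_1e^(6t) + 2C_2e^(2t), z(t) = -2C_1e^(6t) - 3C_2e^(2t)

Coefficient matrix A = [[-10, -8], [24, 18]].
Characteristic polynomial det(A - λI) = λ^2 - 8λ + 12 = 0.
Eigenvalues λ = 6, 2.
For λ=6: (A-λI) row 1 is [-16, -8], so an eigenvector is (1, -2).
For λ=2: (A-λI) row 1 is [-12, -8], so an eigenvector is (2, -3).
General solution: C_1e^(6t)(1,-2) + C_2e^(2t)(2,-3).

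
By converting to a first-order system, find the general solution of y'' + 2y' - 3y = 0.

y(t) = C_1e^(-3t) + C_2e^(t)

Let x_1 = y, x_2 = y'. Then x_1' = x_2 and x_2' = 3x_1 - 2x_2.
A = [[0,1],[3,-2]]; det(A-λI) = λ^2 + 2λ - 3.
Eigenvalues λ = -3, 1 with eigenvectors (1,-3), (1,1).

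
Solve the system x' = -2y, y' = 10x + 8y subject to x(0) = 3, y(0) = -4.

Coefficient matrix A = [[0, -2], [10, 8]].
Characteristic polynomial det(A - λI) = λ^2 - 8λ + 20 = 0.
Eigenvalues λ = 4 ± 2i (complex conjugate pair).
For λ=4+2i: an eigenvector is (0,1) - i(-1,2) = (0 + i, 1 - 2i).
A real fundamental pair from Re and Im of e^((4+2i)t)v: X_1 = e^(4t)(cos(2t)·(0,1) + sin(2t)·(-1,2)), X_2 = e^(4t)(sin(2t)·(0,1) - cos(2t)·(-1,2)).
General solution: K_1X_1 + K_2X_2.
Applying x(0)=3, y(0)=-4 gives K_1=2, K_2=3.

x(t) = -2e^(4t)sin(2t) + 3e^(4t)cos(2t), y(t) = 7e^(4t)sin(2t) - 4e^(4t)cos(2t)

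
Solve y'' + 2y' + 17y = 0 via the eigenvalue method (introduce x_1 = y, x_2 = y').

y(t) = C_1e^(-t)cos(4t) + C_2e^(-t)sin(4t)

Let x_1 = y, x_2 = y'. Then x_1' = x_2 and x_2' = -17x_1 - 2x_2.
A = [[0,1],[-17,-2]]; det(A-λI) = λ^2 + 2λ + 17.
Eigenvalues λ = -1 ± 4i.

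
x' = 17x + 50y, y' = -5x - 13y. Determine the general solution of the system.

x(t) = -C_1e^(2t)sin(5t) + 3C_1e^(2t)cos(5t) + 3C_2e^(2t)sin(5t) + C_2e^(2t)cos(5t), y(t) = -C_1e^(2t)cos(5t) - C_2e^(2t)sin(5t)

Coefficient matrix A = [[17, 50], [-5, -13]].
Characteristic polynomial det(A - λI) = λ^2 - 4λ + 29 = 0.
Eigenvalues λ = 2 ± 5i (complex conjugate pair).
For λ=2+5i: an eigenvector is (3,-1) - i(-1,0) = (3 + i, -1).
A real fundamental pair from Re and Im of e^((2+5i)t)v: X_1 = e^(2t)(cos(5t)·(3,-1) + sin(5t)·(-1,0)), X_2 = e^(2t)(sin(5t)·(3,-1) - cos(5t)·(-1,0)).
General solution: C_1X_1 + C_2X_2.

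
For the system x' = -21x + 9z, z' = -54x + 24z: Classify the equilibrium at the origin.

saddle

A = [[-21,9],[-54,24]]; det(A-λI) = λ^2 - 3λ - 18.
λ = -3, 6: opposite signs.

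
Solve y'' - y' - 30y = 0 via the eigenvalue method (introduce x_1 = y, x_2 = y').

y(t) = C_1e^(6t) + C_2e^(-5t)

Let x_1 = y, x_2 = y'. Then x_1' = x_2 and x_2' = 30x_1 + x_2.
A = [[0,1],[30,1]]; det(A-λI) = λ^2 - λ - 30.
Eigenvalues λ = 6, -5 with eigenvectors (1,6), (1,-5).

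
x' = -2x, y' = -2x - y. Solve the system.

x(t) = c_2e^(-2t), y(t) = -c_1e^(-t) + 2c_2e^(-2t)

Coefficient matrix A = [[-2, 0], [-2, -1]].
Characteristic polynomial det(A - λI) = λ^2 + 3λ + 2 = 0.
Eigenvalues λ = -1, -2.
For λ=-1: (A-λI) row 1 is [-1, 0], so an eigenvector is (0, -1).
For λ=-2: (A-λI) row 2 is [-2, 1], so an eigenvector is (1, 2).
General solution: c_1e^(-t)(0,-1) + c_2e^(-2t)(1,2).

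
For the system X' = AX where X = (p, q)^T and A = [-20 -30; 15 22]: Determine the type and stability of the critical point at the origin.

A = [[-20,-30],[15,22]]; det(A-λI) = λ^2 - 2λ + 10.
λ = 1 ± 3i: positive real part.

unstable spiral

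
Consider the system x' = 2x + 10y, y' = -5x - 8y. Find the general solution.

x(t) = c_1e^(-3t)sin(5t) - c_1e^(-3t)cos(5t) - c_2e^(-3t)sin(5t) - c_2e^(-3t)cos(5t), y(t) = c_1e^(-3t)cos(5t) + c_2e^(-3t)sin(5t)

Coefficient matrix A = [[2, 10], [-5, -8]].
Characteristic polynomial det(A - λI) = λ^2 + 6λ + 34 = 0.
Eigenvalues λ = -3 ± 5i (complex conjugate pair).
For λ=-3+5i: an eigenvector is (-1,1) - i(1,0) = (-1 - i, 1).
A real fundamental pair from Re and Im of e^((-3+5i)t)v: X_1 = e^(-3t)(cos(5t)·(-1,1) + sin(5t)·(1,0)), X_2 = e^(-3t)(sin(5t)·(-1,1) - cos(5t)·(1,0)).
General solution: c_1X_1 + c_2X_2.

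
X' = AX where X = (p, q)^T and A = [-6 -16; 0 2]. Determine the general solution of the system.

p(t) = -K_1e^(-6t) + 2K_2e^(2t), q(t) = -K_2e^(2t)

Coefficient matrix A = [[-6, -16], [0, 2]].
Characteristic polynomial det(A - λI) = λ^2 + 4λ - 12 = 0.
Eigenvalues λ = -6, 2.
For λ=-6: (A-λI) row 1 is [0, -16], so an eigenvector is (-1, 0).
For λ=2: (A-λI) row 1 is [-8, -16], so an eigenvector is (2, -1).
General solution: K_1e^(-6t)(-1,0) + K_2e^(2t)(2,-1).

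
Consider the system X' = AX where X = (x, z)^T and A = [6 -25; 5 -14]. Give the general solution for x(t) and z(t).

Coefficient matrix A = [[6, -25], [5, -14]].
Characteristic polynomial det(A - λI) = λ^2 + 8λ + 41 = 0.
Eigenvalues λ = -4 ± 5i (complex conjugate pair).
For λ=-4+5i: an eigenvector is (-2,-1) - i(1,0) = (-2 - i, -1).
A real fundamental pair from Re and Im of e^((-4+5i)t)v: X_1 = e^(-4t)(cos(5t)·(-2,-1) + sin(5t)·(1,0)), X_2 = e^(-4t)(sin(5t)·(-2,-1) - cos(5t)·(1,0)).
General solution: c_1X_1 + c_2X_2.

x(t) = c_1e^(-4t)sin(5t) - 2c_1e^(-4t)cos(5t) - 2c_2e^(-4t)sin(5t) - c_2e^(-4t)cos(5t), z(t) = -c_1e^(-4t)cos(5t) - c_2e^(-4t)sin(5t)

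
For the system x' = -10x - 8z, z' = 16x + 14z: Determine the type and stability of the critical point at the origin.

A = [[-10,-8],[16,14]]; det(A-λI) = λ^2 - 4λ - 12.
λ = 6, -2: opposite signs.

saddle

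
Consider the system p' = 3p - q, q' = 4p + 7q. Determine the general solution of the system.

Coefficient matrix A = [[3, -1], [4, 7]].
Characteristic polynomial det(A - λI) = λ^2 - 10λ + 25 = 0.
Single eigenvalue λ = 5 with algebraic multiplicity 2.
Eigenvector v = (-1,2); generalized eigenvector w with (A-λI)w=v is (2,-3).
General solution: e^(5t)[c_1·v + c_2·(t·v + w)].

p(t) = -c_1e^(5t) - c_2te^(5t) + 2c_2e^(5t), q(t) = 2c_1e^(5t) + 2c_2te^(5t) - 3c_2e^(5t)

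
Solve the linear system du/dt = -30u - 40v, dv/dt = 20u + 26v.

Coefficient matrix A = [[-30, -40], [20, 26]].
Characteristic polynomial det(A - λI) = λ^2 + 4λ + 20 = 0.
Eigenvalues λ = -2 ± 4i (complex conjugate pair).
For λ=-2+4i: an eigenvector is (-3,2) - i(1,-1) = (-3 - i, 2 + i).
A real fundamental pair from Re and Im of e^((-2+4i)t)v: X_1 = e^(-2t)(cos(4t)·(-3,2) + sin(4t)·(1,-1)), X_2 = e^(-2t)(sin(4t)·(-3,2) - cos(4t)·(1,-1)).
General solution: K_1X_1 + K_2X_2.

u(t) = K_1e^(-2t)sin(4t) - 3K_1e^(-2t)cos(4t) - 3K_2e^(-2t)sin(4t) - K_2e^(-2t)cos(4t), v(t) = -K_1e^(-2t)sin(4t) + 2K_1e^(-2t)cos(4t) + 2K_2e^(-2t)sin(4t) + K_2e^(-2t)cos(4t)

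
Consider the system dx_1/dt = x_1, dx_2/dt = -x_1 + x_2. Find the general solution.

Coefficient matrix A = [[1, 0], [-1, 1]].
Characteristic polynomial det(A - λI) = λ^2 - 2λ + 1 = 0.
Single eigenvalue λ = 1 with algebraic multiplicity 2.
Eigenvector v = (0,-1); generalized eigenvector w with (A-λI)w=v is (1,-3).
General solution: e^(t)[c_1·v + c_2·(t·v + w)].

x_1(t) = c_2e^(t), x_2(t) = -c_1e^(t) - c_2te^(t) - 3c_2e^(t)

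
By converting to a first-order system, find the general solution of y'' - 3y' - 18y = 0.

Let x_1 = y, x_2 = y'. Then x_1' = x_2 and x_2' = 18x_1 + 3x_2.
A = [[0,1],[18,3]]; det(A-λI) = λ^2 - 3λ - 18.
Eigenvalues λ = 6, -3 with eigenvectors (1,6), (1,-3).

y(t) = K_1e^(6t) + K_2e^(-3t)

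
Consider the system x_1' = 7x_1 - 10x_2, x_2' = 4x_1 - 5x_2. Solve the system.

x_1(t) = -c_1e^(t)sin(2t) - 2c_1e^(t)cos(2t) - 2c_2e^(t)sin(2t) + c_2e^(t)cos(2t), x_2(t) = -c_1e^(t)sin(2t) - c_1e^(t)cos(2t) - c_2e^(t)sin(2t) + c_2e^(t)cos(2t)

Coefficient matrix A = [[7, -10], [4, -5]].
Characteristic polynomial det(A - λI) = λ^2 - 2λ + 5 = 0.
Eigenvalues λ = 1 ± 2i (complex conjugate pair).
For λ=1+2i: an eigenvector is (-2,-1) - i(-1,-1) = (-2 + i, -1 + i).
A real fundamental pair from Re and Im of e^((1+2i)t)v: X_1 = e^(t)(cos(2t)·(-2,-1) + sin(2t)·(-1,-1)), X_2 = e^(t)(sin(2t)·(-2,-1) - cos(2t)·(-1,-1)).
General solution: c_1X_1 + c_2X_2.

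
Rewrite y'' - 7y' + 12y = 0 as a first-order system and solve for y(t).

y(t) = C_1e^(3t) + C_2e^(4t)

Let x_1 = y, x_2 = y'. Then x_1' = x_2 and x_2' = -12x_1 + 7x_2.
A = [[0,1],[-12,7]]; det(A-λI) = λ^2 - 7λ + 12.
Eigenvalues λ = 3, 4 with eigenvectors (1,3), (1,4).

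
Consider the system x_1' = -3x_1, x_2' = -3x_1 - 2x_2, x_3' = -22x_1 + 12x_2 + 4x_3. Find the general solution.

Coefficient matrix A = [[-3, 0, 0], [-3, -2, 0], [-22, 12, 4]].
det(A - λI) = 0 gives eigenvalues λ = -3, 4, -2.
For λ=-3: eigenvector (1,3,-2).
For λ=4: eigenvector (0,0,1).
For λ=-2: eigenvector (0,1,-2).
General solution: c_1e^(-3t)(1,3,-2) + c_2e^(4t)(0,0,1) + c_3e^(-2t)(0,1,-2).

x_1(t) = c_1e^(-3t), x_2(t) = 3c_1e^(-3t) + c_3e^(-2t), x_3(t) = -2c_1e^(-3t) + c_2e^(4t) - 2c_3e^(-2t)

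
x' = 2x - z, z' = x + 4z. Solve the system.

x(t) = C_1e^(3t) + C_2te^(3t) + 2C_2e^(3t), z(t) = -C_1e^(3t) - C_2te^(3t) - 3C_2e^(3t)

Coefficient matrix A = [[2, -1], [1, 4]].
Characteristic polynomial det(A - λI) = λ^2 - 6λ + 9 = 0.
Single eigenvalue λ = 3 with algebraic multiplicity 2.
Eigenvector v = (1,-1); generalized eigenvector w with (A-λI)w=v is (2,-3).
General solution: e^(3t)[C_1·v + C_2·(t·v + w)].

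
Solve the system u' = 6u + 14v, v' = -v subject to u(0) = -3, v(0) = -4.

Coefficient matrix A = [[6, 14], [0, -1]].
Characteristic polynomial det(A - λI) = λ^2 - 5λ - 6 = 0.
Eigenvalues λ = 6, -1.
For λ=6: (A-λI) row 1 is [0, 14], so an eigenvector is (-1, 0).
For λ=-1: (A-λI) row 1 is [7, 14], so an eigenvector is (2, -1).
General solution: C_1e^(6t)(-1,0) + C_2e^(-t)(2,-1).
Applying u(0)=-3, v(0)=-4 gives C_1=11, C_2=4.

u(t) = -11e^(6t) + 8e^(-t), v(t) = -4e^(-t)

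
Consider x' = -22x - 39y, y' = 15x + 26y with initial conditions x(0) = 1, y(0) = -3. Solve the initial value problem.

Coefficient matrix A = [[-22, -39], [15, 26]].
Characteristic polynomial det(A - λI) = λ^2 - 4λ + 13 = 0.
Eigenvalues λ = 2 ± 3i (complex conjugate pair).
For λ=2+3i: an eigenvector is (-2,1) - i(3,-2) = (-2 - 3i, 1 + 2i).
A real fundamental pair from Re and Im of e^((2+3i)t)v: X_1 = e^(2t)(cos(3t)·(-2,1) + sin(3t)·(3,-2)), X_2 = e^(2t)(sin(3t)·(-2,1) - cos(3t)·(3,-2)).
General solution: C_1X_1 + C_2X_2.
Applying x(0)=1, y(0)=-3 gives C_1=7, C_2=-5.

x(t) = 31e^(2t)sin(3t) + e^(2t)cos(3t), y(t) = -19e^(2t)sin(3t) - 3e^(2t)cos(3t)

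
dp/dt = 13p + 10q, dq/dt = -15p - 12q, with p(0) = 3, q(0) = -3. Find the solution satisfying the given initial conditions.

p(t) = 3e^(3t), q(t) = -3e^(3t)

Coefficient matrix A = [[13, 10], [-15, -12]].
Characteristic polynomial det(A - λI) = λ^2 - λ - 6 = 0.
Eigenvalues λ = -2, 3.
For λ=-2: (A-λI) row 1 is [15, 10], so an eigenvector is (2, -3).
For λ=3: (A-λI) row 1 is [10, 10], so an eigenvector is (-1, 1).
General solution: C_1e^(-2t)(2,-3) + C_2e^(3t)(-1,1).
Applying p(0)=3, q(0)=-3 gives C_1=0, C_2=-3.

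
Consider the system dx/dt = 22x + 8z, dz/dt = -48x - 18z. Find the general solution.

Coefficient matrix A = [[22, 8], [-48, -18]].
Characteristic polynomial det(A - λI) = λ^2 - 4λ - 12 = 0.
Eigenvalues λ = -2, 6.
For λ=-2: (A-λI) row 1 is [24, 8], so an eigenvector is (1, -3).
For λ=6: (A-λI) row 1 is [16, 8], so an eigenvector is (1, -2).
General solution: c_1e^(-2t)(1,-3) + c_2e^(6t)(1,-2).

x(t) = c_1e^(-2t) + c_2e^(6t), z(t) = -3c_1e^(-2t) - 2c_2e^(6t)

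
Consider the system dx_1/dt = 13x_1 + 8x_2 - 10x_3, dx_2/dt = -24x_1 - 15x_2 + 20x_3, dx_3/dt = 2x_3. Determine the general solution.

Coefficient matrix A = [[13, 8, -10], [-24, -15, 20], [0, 0, 2]].
det(A - λI) = 0 gives eigenvalues λ = -3, 1, 2.
For λ=-3: eigenvector (1,-2,0).
For λ=1: eigenvector (2,-3,0).
For λ=2: eigenvector (-2,4,1).
General solution: K_1e^(-3t)(1,-2,0) + K_2e^(t)(2,-3,0) + K_3e^(2t)(-2,4,1).

x_1(t) = K_1e^(-3t) + 2K_2e^(t) - 2K_3e^(2t), x_2(t) = -2K_1e^(-3t) - 3K_2e^(t) + 4K_3e^(2t), x_3(t) = K_3e^(2t)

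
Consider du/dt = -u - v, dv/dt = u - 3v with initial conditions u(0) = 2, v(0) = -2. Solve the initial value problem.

u(t) = 4te^(-2t) + 2e^(-2t), v(t) = 4te^(-2t) - 2e^(-2t)

Coefficient matrix A = [[-1, -1], [1, -3]].
Characteristic polynomial det(A - λI) = λ^2 + 4λ + 4 = 0.
Single eigenvalue λ = -2 with algebraic multiplicity 2.
Eigenvector v = (1,1); generalized eigenvector w with (A-λI)w=v is (-2,-3).
General solution: e^(-2t)[C_1·v + C_2·(t·v + w)].
Applying u(0)=2, v(0)=-2 gives C_1=10, C_2=4.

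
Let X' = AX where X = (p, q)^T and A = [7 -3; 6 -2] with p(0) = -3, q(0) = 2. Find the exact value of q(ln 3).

A = [[7,-3],[6,-2]]; eigenvalues λ = 1, 4.
Eigenvectors: (-1,-2) for λ=1, (1,1) for λ=4.
From the initial condition, c_1 = -5, c_2 = -8.
q(ln 3) = (-5)(3^1)(-2) + (-8)(3^4)(1) = -618.

-618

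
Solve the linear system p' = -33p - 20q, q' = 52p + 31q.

p(t) = C_1e^(-t)sin(4t) - 2C_1e^(-t)cos(4t) - 2C_2e^(-t)sin(4t) - C_2e^(-t)cos(4t), q(t) = -2C_1e^(-t)sin(4t) + 3C_1e^(-t)cos(4t) + 3C_2e^(-t)sin(4t) + 2C_2e^(-t)cos(4t)

Coefficient matrix A = [[-33, -20], [52, 31]].
Characteristic polynomial det(A - λI) = λ^2 + 2λ + 17 = 0.
Eigenvalues λ = -1 ± 4i (complex conjugate pair).
For λ=-1+4i: an eigenvector is (-2,3) - i(1,-2) = (-2 - i, 3 + 2i).
A real fundamental pair from Re and Im of e^((-1+4i)t)v: X_1 = e^(-t)(cos(4t)·(-2,3) + sin(4t)·(1,-2)), X_2 = e^(-t)(sin(4t)·(-2,3) - cos(4t)·(1,-2)).
General solution: C_1X_1 + C_2X_2.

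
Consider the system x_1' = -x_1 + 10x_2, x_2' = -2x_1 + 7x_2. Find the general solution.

x_1(t) = -C_1e^(3t)sin(2t) - 2C_1e^(3t)cos(2t) - 2C_2e^(3t)sin(2t) + C_2e^(3t)cos(2t), x_2(t) = -C_1e^(3t)cos(2t) - C_2e^(3t)sin(2t)

Coefficient matrix A = [[-1, 10], [-2, 7]].
Characteristic polynomial det(A - λI) = λ^2 - 6λ + 13 = 0.
Eigenvalues λ = 3 ± 2i (complex conjugate pair).
For λ=3+2i: an eigenvector is (-2,-1) - i(-1,0) = (-2 + i, -1).
A real fundamental pair from Re and Im of e^((3+2i)t)v: X_1 = e^(3t)(cos(2t)·(-2,-1) + sin(2t)·(-1,0)), X_2 = e^(3t)(sin(2t)·(-2,-1) - cos(2t)·(-1,0)).
General solution: C_1X_1 + C_2X_2.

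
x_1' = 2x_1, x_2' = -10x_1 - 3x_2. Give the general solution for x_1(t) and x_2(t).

Coefficient matrix A = [[2, 0], [-10, -3]].
Characteristic polynomial det(A - λI) = λ^2 + λ - 6 = 0.
Eigenvalues λ = -3, 2.
For λ=-3: (A-λI) row 1 is [5, 0], so an eigenvector is (0, -1).
For λ=2: (A-λI) row 2 is [-10, -5], so an eigenvector is (1, -2).
General solution: K_1e^(-3t)(0,-1) + K_2e^(2t)(1,-2).

x_1(t) = K_2e^(2t), x_2(t) = -K_1e^(-3t) - 2K_2e^(2t)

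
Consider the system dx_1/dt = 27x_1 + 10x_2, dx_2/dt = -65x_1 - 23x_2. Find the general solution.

x_1(t) = -c_1e^(2t)sin(5t) + c_1e^(2t)cos(5t) + c_2e^(2t)sin(5t) + c_2e^(2t)cos(5t), x_2(t) = 2c_1e^(2t)sin(5t) - 3c_1e^(2t)cos(5t) - 3c_2e^(2t)sin(5t) - 2c_2e^(2t)cos(5t)

Coefficient matrix A = [[27, 10], [-65, -23]].
Characteristic polynomial det(A - λI) = λ^2 - 4λ + 29 = 0.
Eigenvalues λ = 2 ± 5i (complex conjugate pair).
For λ=2+5i: an eigenvector is (1,-3) - i(-1,2) = (1 + i, -3 - 2i).
A real fundamental pair from Re and Im of e^((2+5i)t)v: X_1 = e^(2t)(cos(5t)·(1,-3) + sin(5t)·(-1,2)), X_2 = e^(2t)(sin(5t)·(1,-3) - cos(5t)·(-1,2)).
General solution: c_1X_1 + c_2X_2.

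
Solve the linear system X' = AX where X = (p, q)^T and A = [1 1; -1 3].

p(t) = -c_1e^(2t) - c_2te^(2t) + 3c_2e^(2t), q(t) = -c_1e^(2t) - c_2te^(2t) + 2c_2e^(2t)

Coefficient matrix A = [[1, 1], [-1, 3]].
Characteristic polynomial det(A - λI) = λ^2 - 4λ + 4 = 0.
Single eigenvalue λ = 2 with algebraic multiplicity 2.
Eigenvector v = (-1,-1); generalized eigenvector w with (A-λI)w=v is (3,2).
General solution: e^(2t)[c_1·v + c_2·(t·v + w)].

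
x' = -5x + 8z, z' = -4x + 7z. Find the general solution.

Coefficient matrix A = [[-5, 8], [-4, 7]].
Characteristic polynomial det(A - λI) = λ^2 - 2λ - 3 = 0.
Eigenvalues λ = 3, -1.
For λ=3: (A-λI) row 1 is [-8, 8], so an eigenvector is (-1, -1).
For λ=-1: (A-λI) row 1 is [-4, 8], so an eigenvector is (2, 1).
General solution: C_1e^(3t)(-1,-1) + C_2e^(-t)(2,1).

x(t) = -C_1e^(3t) + 2C_2e^(-t), z(t) = -C_1e^(3t) + C_2e^(-t)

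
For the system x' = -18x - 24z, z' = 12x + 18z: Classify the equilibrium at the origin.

saddle

A = [[-18,-24],[12,18]]; det(A-λI) = λ^2 - 36.
λ = -6, 6: opposite signs.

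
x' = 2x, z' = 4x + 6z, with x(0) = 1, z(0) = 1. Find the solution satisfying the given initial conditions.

x(t) = e^(2t), z(t) = 2e^(6t) - e^(2t)

Coefficient matrix A = [[2, 0], [4, 6]].
Characteristic polynomial det(A - λI) = λ^2 - 8λ + 12 = 0.
Eigenvalues λ = 2, 6.
For λ=2: (A-λI) row 2 is [4, 4], so an eigenvector is (-1, 1).
For λ=6: (A-λI) row 1 is [-4, 0], so an eigenvector is (0, -1).
General solution: c_1e^(2t)(-1,1) + c_2e^(6t)(0,-1).
Applying x(0)=1, z(0)=1 gives c_1=-1, c_2=-2.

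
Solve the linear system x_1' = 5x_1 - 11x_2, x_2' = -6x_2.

x_1(t) = C_1e^(5t) - C_2e^(-6t), x_2(t) = -C_2e^(-6t)

Coefficient matrix A = [[5, -11], [0, -6]].
Characteristic polynomial det(A - λI) = λ^2 + λ - 30 = 0.
Eigenvalues λ = 5, -6.
For λ=5: (A-λI) row 1 is [0, -11], so an eigenvector is (1, 0).
For λ=-6: (A-λI) row 1 is [11, -11], so an eigenvector is (-1, -1).
General solution: C_1e^(5t)(1,0) + C_2e^(-6t)(-1,-1).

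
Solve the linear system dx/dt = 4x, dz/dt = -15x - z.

x(t) = K_2e^(4t), z(t) = K_1e^(-t) - 3K_2e^(4t)

Coefficient matrix A = [[4, 0], [-15, -1]].
Characteristic polynomial det(A - λI) = λ^2 - 3λ - 4 = 0.
Eigenvalues λ = -1, 4.
For λ=-1: (A-λI) row 1 is [5, 0], so an eigenvector is (0, 1).
For λ=4: (A-λI) row 2 is [-15, -5], so an eigenvector is (1, -3).
General solution: K_1e^(-t)(0,1) + K_2e^(4t)(1,-3).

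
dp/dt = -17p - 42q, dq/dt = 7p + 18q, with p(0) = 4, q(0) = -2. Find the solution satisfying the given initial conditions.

p(t) = 4e^(4t), q(t) = -2e^(4t)

Coefficient matrix A = [[-17, -42], [7, 18]].
Characteristic polynomial det(A - λI) = λ^2 - λ - 12 = 0.
Eigenvalues λ = 4, -3.
For λ=4: (A-λI) row 1 is [-21, -42], so an eigenvector is (2, -1).
For λ=-3: (A-λI) row 1 is [-14, -42], so an eigenvector is (3, -1).
General solution: c_1e^(4t)(2,-1) + c_2e^(-3t)(3,-1).
Applying p(0)=4, q(0)=-2 gives c_1=2, c_2=0.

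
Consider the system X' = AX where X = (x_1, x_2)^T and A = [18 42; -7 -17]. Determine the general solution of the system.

x_1(t) = -3c_1e^(4t) + 2c_2e^(-3t), x_2(t) = c_1e^(4t) - c_2e^(-3t)

Coefficient matrix A = [[18, 42], [-7, -17]].
Characteristic polynomial det(A - λI) = λ^2 - λ - 12 = 0.
Eigenvalues λ = 4, -3.
For λ=4: (A-λI) row 1 is [14, 42], so an eigenvector is (-3, 1).
For λ=-3: (A-λI) row 1 is [21, 42], so an eigenvector is (2, -1).
General solution: c_1e^(4t)(-3,1) + c_2e^(-3t)(2,-1).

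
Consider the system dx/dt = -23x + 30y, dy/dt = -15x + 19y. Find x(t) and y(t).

Coefficient matrix A = [[-23, 30], [-15, 19]].
Characteristic polynomial det(A - λI) = λ^2 + 4λ + 13 = 0.
Eigenvalues λ = -2 ± 3i (complex conjugate pair).
For λ=-2+3i: an eigenvector is (-3,-2) - i(1,1) = (-3 - i, -2 - i).
A real fundamental pair from Re and Im of e^((-2+3i)t)v: X_1 = e^(-2t)(cos(3t)·(-3,-2) + sin(3t)·(1,1)), X_2 = e^(-2t)(sin(3t)·(-3,-2) - cos(3t)·(1,1)).
General solution: c_1X_1 + c_2X_2.

x(t) = c_1e^(-2t)sin(3t) - 3c_1e^(-2t)cos(3t) - 3c_2e^(-2t)sin(3t) - c_2e^(-2t)cos(3t), y(t) = c_1e^(-2t)sin(3t) - 2c_1e^(-2t)cos(3t) - 2c_2e^(-2t)sin(3t) - c_2e^(-2t)cos(3t)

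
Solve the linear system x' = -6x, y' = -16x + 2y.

x(t) = -K_2e^(-6t), y(t) = -K_1e^(2t) - 2K_2e^(-6t)

Coefficient matrix A = [[-6, 0], [-16, 2]].
Characteristic polynomial det(A - λI) = λ^2 + 4λ - 12 = 0.
Eigenvalues λ = 2, -6.
For λ=2: (A-λI) row 1 is [-8, 0], so an eigenvector is (0, -1).
For λ=-6: (A-λI) row 2 is [-16, 8], so an eigenvector is (-1, -2).
General solution: K_1e^(2t)(0,-1) + K_2e^(-6t)(-1,-2).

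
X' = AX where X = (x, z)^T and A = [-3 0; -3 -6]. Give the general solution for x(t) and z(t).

x(t) = -C_1e^(-3t), z(t) = C_1e^(-3t) + C_2e^(-6t)

Coefficient matrix A = [[-3, 0], [-3, -6]].
Characteristic polynomial det(A - λI) = λ^2 + 9λ + 18 = 0.
Eigenvalues λ = -3, -6.
For λ=-3: (A-λI) row 2 is [-3, -3], so an eigenvector is (-1, 1).
For λ=-6: (A-λI) row 1 is [3, 0], so an eigenvector is (0, 1).
General solution: C_1e^(-3t)(-1,1) + C_2e^(-6t)(0,1).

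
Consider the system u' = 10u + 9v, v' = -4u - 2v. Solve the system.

Coefficient matrix A = [[10, 9], [-4, -2]].
Characteristic polynomial det(A - λI) = λ^2 - 8λ + 16 = 0.
Single eigenvalue λ = 4 with algebraic multiplicity 2.
Eigenvector v = (3,-2); generalized eigenvector w with (A-λI)w=v is (2,-1).
General solution: e^(4t)[K_1·v + K_2·(t·v + w)].

u(t) = 3K_1e^(4t) + 3K_2te^(4t) + 2K_2e^(4t), v(t) = -2K_1e^(4t) - 2K_2te^(4t) - K_2e^(4t)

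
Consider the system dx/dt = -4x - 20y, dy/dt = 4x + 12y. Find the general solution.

x(t) = -2C_1e^(4t)sin(4t) + C_1e^(4t)cos(4t) + C_2e^(4t)sin(4t) + 2C_2e^(4t)cos(4t), y(t) = C_1e^(4t)sin(4t) - C_2e^(4t)cos(4t)

Coefficient matrix A = [[-4, -20], [4, 12]].
Characteristic polynomial det(A - λI) = λ^2 - 8λ + 32 = 0.
Eigenvalues λ = 4 ± 4i (complex conjugate pair).
For λ=4+4i: an eigenvector is (1,0) - i(-2,1) = (1 + 2i, 0 - i).
A real fundamental pair from Re and Im of e^((4+4i)t)v: X_1 = e^(4t)(cos(4t)·(1,0) + sin(4t)·(-2,1)), X_2 = e^(4t)(sin(4t)·(1,0) - cos(4t)·(-2,1)).
General solution: C_1X_1 + C_2X_2.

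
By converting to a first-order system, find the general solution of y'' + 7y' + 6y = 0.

y(t) = c_1e^(-6t) + c_2e^(-t)

Let x_1 = y, x_2 = y'. Then x_1' = x_2 and x_2' = -6x_1 - 7x_2.
A = [[0,1],[-6,-7]]; det(A-λI) = λ^2 + 7λ + 6.
Eigenvalues λ = -6, -1 with eigenvectors (1,-6), (1,-1).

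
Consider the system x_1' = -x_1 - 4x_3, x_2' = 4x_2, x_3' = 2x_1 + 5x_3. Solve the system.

x_1(t) = -c_1e^(3t) - 2c_2e^(t), x_2(t) = c_3e^(4t), x_3(t) = c_1e^(3t) + c_2e^(t)

Coefficient matrix A = [[-1, 0, -4], [0, 4, 0], [2, 0, 5]].
det(A - λI) = 0 gives eigenvalues λ = 3, 1, 4.
For λ=3: eigenvector (-1,0,1).
For λ=1: eigenvector (-2,0,1).
For λ=4: eigenvector (0,1,0).
General solution: c_1e^(3t)(-1,0,1) + c_2e^(t)(-2,0,1) + c_3e^(4t)(0,1,0).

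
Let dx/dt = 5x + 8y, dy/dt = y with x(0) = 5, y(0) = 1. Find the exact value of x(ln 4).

7160

A = [[5,8],[0,1]]; eigenvalues λ = 5, 1.
Eigenvectors: (1,0) for λ=5, (-2,1) for λ=1.
From the initial condition, c_1 = 7, c_2 = 1.
x(ln 4) = (7)(4^5)(1) + (1)(4^1)(-2) = 7160.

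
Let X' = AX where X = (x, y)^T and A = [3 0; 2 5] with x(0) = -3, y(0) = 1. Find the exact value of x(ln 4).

-192

A = [[3,0],[2,5]]; eigenvalues λ = 3, 5.
Eigenvectors: (-1,1) for λ=3, (0,-1) for λ=5.
From the initial condition, c_1 = 3, c_2 = 2.
x(ln 4) = (3)(4^3)(-1) + (2)(4^5)(0) = -192.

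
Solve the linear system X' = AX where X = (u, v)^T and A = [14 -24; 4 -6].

Coefficient matrix A = [[14, -24], [4, -6]].
Characteristic polynomial det(A - λI) = λ^2 - 8λ + 12 = 0.
Eigenvalues λ = 6, 2.
For λ=6: (A-λI) row 1 is [8, -24], so an eigenvector is (-3, -1).
For λ=2: (A-λI) row 1 is [12, -24], so an eigenvector is (-2, -1).
General solution: C_1e^(6t)(-3,-1) + C_2e^(2t)(-2,-1).

u(t) = -3C_1e^(6t) - 2C_2e^(2t), v(t) = -C_1e^(6t) - C_2e^(2t)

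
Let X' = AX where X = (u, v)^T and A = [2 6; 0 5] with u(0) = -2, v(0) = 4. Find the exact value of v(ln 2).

A = [[2,6],[0,5]]; eigenvalues λ = 2, 5.
Eigenvectors: (1,0) for λ=2, (2,1) for λ=5.
From the initial condition, c_1 = -10, c_2 = 4.
v(ln 2) = (-10)(2^2)(0) + (4)(2^5)(1) = 128.

128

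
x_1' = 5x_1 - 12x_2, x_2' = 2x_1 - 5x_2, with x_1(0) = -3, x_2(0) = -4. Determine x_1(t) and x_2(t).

x_1(t) = 15e^(t) - 18e^(-t), x_2(t) = 5e^(t) - 9e^(-t)

Coefficient matrix A = [[5, -12], [2, -5]].
Characteristic polynomial det(A - λI) = λ^2 - 1 = 0.
Eigenvalues λ = -1, 1.
For λ=-1: (A-λI) row 1 is [6, -12], so an eigenvector is (2, 1).
For λ=1: (A-λI) row 1 is [4, -12], so an eigenvector is (3, 1).
General solution: C_1e^(-t)(2,1) + C_2e^(t)(3,1).
Applying x_1(0)=-3, x_2(0)=-4 gives C_1=-9, C_2=5.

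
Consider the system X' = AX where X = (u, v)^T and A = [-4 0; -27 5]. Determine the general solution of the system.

Coefficient matrix A = [[-4, 0], [-27, 5]].
Characteristic polynomial det(A - λI) = λ^2 - λ - 20 = 0.
Eigenvalues λ = -4, 5.
For λ=-4: (A-λI) row 2 is [-27, 9], so an eigenvector is (-1, -3).
For λ=5: (A-λI) row 1 is [-9, 0], so an eigenvector is (0, 1).
General solution: C_1e^(-4t)(-1,-3) + C_2e^(5t)(0,1).

u(t) = -C_1e^(-4t), v(t) = -3C_1e^(-4t) + C_2e^(5t)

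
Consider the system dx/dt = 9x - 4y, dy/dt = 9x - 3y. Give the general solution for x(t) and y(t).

x(t) = -2K_1e^(3t) - 2K_2te^(3t) + K_2e^(3t), y(t) = -3K_1e^(3t) - 3K_2te^(3t) + 2K_2e^(3t)

Coefficient matrix A = [[9, -4], [9, -3]].
Characteristic polynomial det(A - λI) = λ^2 - 6λ + 9 = 0.
Single eigenvalue λ = 3 with algebraic multiplicity 2.
Eigenvector v = (-2,-3); generalized eigenvector w with (A-λI)w=v is (1,2).
General solution: e^(3t)[K_1·v + K_2·(t·v + w)].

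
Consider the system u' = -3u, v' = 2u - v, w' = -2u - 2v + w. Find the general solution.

u(t) = c_1e^(-3t), v(t) = -c_1e^(-3t) + c_2e^(-t), w(t) = c_2e^(-t) + c_3e^(t)

Coefficient matrix A = [[-3, 0, 0], [2, -1, 0], [-2, -2, 1]].
det(A - λI) = 0 gives eigenvalues λ = -3, -1, 1.
For λ=-3: eigenvector (1,-1,0).
For λ=-1: eigenvector (0,1,1).
For λ=1: eigenvector (0,0,1).
General solution: c_1e^(-3t)(1,-1,0) + c_2e^(-t)(0,1,1) + c_3e^(t)(0,0,1).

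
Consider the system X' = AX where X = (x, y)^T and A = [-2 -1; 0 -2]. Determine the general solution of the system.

x(t) = c_1e^(-2t) + c_2te^(-2t) - 3c_2e^(-2t), y(t) = -c_2e^(-2t)

Coefficient matrix A = [[-2, -1], [0, -2]].
Characteristic polynomial det(A - λI) = λ^2 + 4λ + 4 = 0.
Single eigenvalue λ = -2 with algebraic multiplicity 2.
Eigenvector v = (1,0); generalized eigenvector w with (A-λI)w=v is (-3,-1).
General solution: e^(-2t)[c_1·v + c_2·(t·v + w)].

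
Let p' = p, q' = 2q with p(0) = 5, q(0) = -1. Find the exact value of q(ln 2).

A = [[1,0],[0,2]]; eigenvalues λ = 2, 1.
Eigenvectors: (0,1) for λ=2, (-1,0) for λ=1.
From the initial condition, c_1 = -1, c_2 = -5.
q(ln 2) = (-1)(2^2)(1) + (-5)(2^1)(0) = -4.

-4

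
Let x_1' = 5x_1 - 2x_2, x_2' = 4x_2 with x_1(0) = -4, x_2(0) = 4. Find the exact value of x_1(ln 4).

A = [[5,-2],[0,4]]; eigenvalues λ = 4, 5.
Eigenvectors: (-2,-1) for λ=4, (1,0) for λ=5.
From the initial condition, c_1 = -4, c_2 = -12.
x_1(ln 4) = (-4)(4^4)(-2) + (-12)(4^5)(1) = -10240.

-10240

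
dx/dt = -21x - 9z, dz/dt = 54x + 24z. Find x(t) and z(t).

x(t) = -K_1e^(6t) + K_2e^(-3t), z(t) = 3K_1e^(6t) - 2K_2e^(-3t)

Coefficient matrix A = [[-21, -9], [54, 24]].
Characteristic polynomial det(A - λI) = λ^2 - 3λ - 18 = 0.
Eigenvalues λ = 6, -3.
For λ=6: (A-λI) row 1 is [-27, -9], so an eigenvector is (-1, 3).
For λ=-3: (A-λI) row 1 is [-18, -9], so an eigenvector is (1, -2).
General solution: K_1e^(6t)(-1,3) + K_2e^(-3t)(1,-2).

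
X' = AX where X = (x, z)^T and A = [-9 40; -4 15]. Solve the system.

x(t) = -K_1e^(3t)sin(4t) - 3K_1e^(3t)cos(4t) - 3K_2e^(3t)sin(4t) + K_2e^(3t)cos(4t), z(t) = -K_1e^(3t)cos(4t) - K_2e^(3t)sin(4t)

Coefficient matrix A = [[-9, 40], [-4, 15]].
Characteristic polynomial det(A - λI) = λ^2 - 6λ + 25 = 0.
Eigenvalues λ = 3 ± 4i (complex conjugate pair).
For λ=3+4i: an eigenvector is (-3,-1) - i(-1,0) = (-3 + i, -1).
A real fundamental pair from Re and Im of e^((3+4i)t)v: X_1 = e^(3t)(cos(4t)·(-3,-1) + sin(4t)·(-1,0)), X_2 = e^(3t)(sin(4t)·(-3,-1) - cos(4t)·(-1,0)).
General solution: K_1X_1 + K_2X_2.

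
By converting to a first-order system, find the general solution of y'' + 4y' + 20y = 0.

y(t) = K_1e^(-2t)cos(4t) + K_2e^(-2t)sin(4t)

Let x_1 = y, x_2 = y'. Then x_1' = x_2 and x_2' = -20x_1 - 4x_2.
A = [[0,1],[-20,-4]]; det(A-λI) = λ^2 + 4λ + 20.
Eigenvalues λ = -2 ± 4i.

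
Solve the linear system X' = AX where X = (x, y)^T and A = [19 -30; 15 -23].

Coefficient matrix A = [[19, -30], [15, -23]].
Characteristic polynomial det(A - λI) = λ^2 + 4λ + 13 = 0.
Eigenvalues λ = -2 ± 3i (complex conjugate pair).
For λ=-2+3i: an eigenvector is (1,1) - i(-3,-2) = (1 + 3i, 1 + 2i).
A real fundamental pair from Re and Im of e^((-2+3i)t)v: X_1 = e^(-2t)(cos(3t)·(1,1) + sin(3t)·(-3,-2)), X_2 = e^(-2t)(sin(3t)·(1,1) - cos(3t)·(-3,-2)).
General solution: K_1X_1 + K_2X_2.

x(t) = -3K_1e^(-2t)sin(3t) + K_1e^(-2t)cos(3t) + K_2e^(-2t)sin(3t) + 3K_2e^(-2t)cos(3t), y(t) = -2K_1e^(-2t)sin(3t) + K_1e^(-2t)cos(3t) + K_2e^(-2t)sin(3t) + 2K_2e^(-2t)cos(3t)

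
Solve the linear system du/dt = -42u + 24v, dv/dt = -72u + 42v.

u(t) = K_1e^(6t) - 2K_2e^(-6t), v(t) = 2K_1e^(6t) - 3K_2e^(-6t)

Coefficient matrix A = [[-42, 24], [-72, 42]].
Characteristic polynomial det(A - λI) = λ^2 - 36 = 0.
Eigenvalues λ = 6, -6.
For λ=6: (A-λI) row 1 is [-48, 24], so an eigenvector is (1, 2).
For λ=-6: (A-λI) row 1 is [-36, 24], so an eigenvector is (-2, -3).
General solution: K_1e^(6t)(1,2) + K_2e^(-6t)(-2,-3).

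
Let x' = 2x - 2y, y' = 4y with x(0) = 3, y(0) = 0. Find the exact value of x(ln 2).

A = [[2,-2],[0,4]]; eigenvalues λ = 2, 4.
Eigenvectors: (1,0) for λ=2, (-1,1) for λ=4.
From the initial condition, c_1 = 3, c_2 = 0.
x(ln 2) = (3)(2^2)(1) + (0)(2^4)(-1) = 12.

12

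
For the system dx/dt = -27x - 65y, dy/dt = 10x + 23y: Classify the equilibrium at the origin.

A = [[-27,-65],[10,23]]; det(A-λI) = λ^2 + 4λ + 29.
λ = -2 ± 5i: negative real part.

stable spiral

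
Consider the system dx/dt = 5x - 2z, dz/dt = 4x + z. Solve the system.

Coefficient matrix A = [[5, -2], [4, 1]].
Characteristic polynomial det(A - λI) = λ^2 - 6λ + 13 = 0.
Eigenvalues λ = 3 ± 2i (complex conjugate pair).
For λ=3+2i: an eigenvector is (0,-1) - i(1,1) = (0 - i, -1 - i).
A real fundamental pair from Re and Im of e^((3+2i)t)v: X_1 = e^(3t)(cos(2t)·(0,-1) + sin(2t)·(1,1)), X_2 = e^(3t)(sin(2t)·(0,-1) - cos(2t)·(1,1)).
General solution: C_1X_1 + C_2X_2.

x(t) = C_1e^(3t)sin(2t) - C_2e^(3t)cos(2t), z(t) = C_1e^(3t)sin(2t) - C_1e^(3t)cos(2t) - C_2e^(3t)sin(2t) - C_2e^(3t)cos(2t)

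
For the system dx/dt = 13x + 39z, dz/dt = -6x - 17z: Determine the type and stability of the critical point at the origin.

A = [[13,39],[-6,-17]]; det(A-λI) = λ^2 + 4λ + 13.
λ = -2 ± 3i: negative real part.

stable spiral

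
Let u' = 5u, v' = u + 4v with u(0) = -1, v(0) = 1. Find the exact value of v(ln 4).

-512

A = [[5,0],[1,4]]; eigenvalues λ = 5, 4.
Eigenvectors: (1,1) for λ=5, (0,-1) for λ=4.
From the initial condition, c_1 = -1, c_2 = -2.
v(ln 4) = (-1)(4^5)(1) + (-2)(4^4)(-1) = -512.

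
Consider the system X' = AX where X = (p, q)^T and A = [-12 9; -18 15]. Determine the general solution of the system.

Coefficient matrix A = [[-12, 9], [-18, 15]].
Characteristic polynomial det(A - λI) = λ^2 - 3λ - 18 = 0.
Eigenvalues λ = -3, 6.
For λ=-3: (A-λI) row 1 is [-9, 9], so an eigenvector is (1, 1).
For λ=6: (A-λI) row 1 is [-18, 9], so an eigenvector is (1, 2).
General solution: K_1e^(-3t)(1,1) + K_2e^(6t)(1,2).

p(t) = K_1e^(-3t) + K_2e^(6t), q(t) = K_1e^(-3t) + 2K_2e^(6t)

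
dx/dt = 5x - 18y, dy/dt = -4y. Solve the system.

x(t) = K_1e^(5t) + 2K_2e^(-4t), y(t) = K_2e^(-4t)

Coefficient matrix A = [[5, -18], [0, -4]].
Characteristic polynomial det(A - λI) = λ^2 - λ - 20 = 0.
Eigenvalues λ = 5, -4.
For λ=5: (A-λI) row 1 is [0, -18], so an eigenvector is (1, 0).
For λ=-4: (A-λI) row 1 is [9, -18], so an eigenvector is (2, 1).
General solution: K_1e^(5t)(1,0) + K_2e^(-4t)(2,1).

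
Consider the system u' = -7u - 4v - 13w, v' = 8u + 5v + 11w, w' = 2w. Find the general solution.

Coefficient matrix A = [[-7, -4, -13], [8, 5, 11], [0, 0, 2]].
det(A - λI) = 0 gives eigenvalues λ = -3, 2, 1.
For λ=-3: eigenvector (1,-1,0).
For λ=2: eigenvector (-1,-1,1).
For λ=1: eigenvector (-1,2,0).
General solution: c_1e^(-3t)(1,-1,0) + c_2e^(2t)(-1,-1,1) + c_3e^(t)(-1,2,0).

u(t) = c_1e^(-3t) - c_2e^(2t) - c_3e^(t), v(t) = -c_1e^(-3t) - c_2e^(2t) + 2c_3e^(t), w(t) = c_2e^(2t)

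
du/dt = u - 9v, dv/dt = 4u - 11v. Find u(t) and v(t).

u(t) = -3c_1e^(-5t) - 3c_2te^(-5t) + c_2e^(-5t), v(t) = -2c_1e^(-5t) - 2c_2te^(-5t) + c_2e^(-5t)

Coefficient matrix A = [[1, -9], [4, -11]].
Characteristic polynomial det(A - λI) = λ^2 + 10λ + 25 = 0.
Single eigenvalue λ = -5 with algebraic multiplicity 2.
Eigenvector v = (-3,-2); generalized eigenvector w with (A-λI)w=v is (1,1).
General solution: e^(-5t)[c_1·v + c_2·(t·v + w)].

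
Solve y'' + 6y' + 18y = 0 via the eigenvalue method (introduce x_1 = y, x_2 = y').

Let x_1 = y, x_2 = y'. Then x_1' = x_2 and x_2' = -18x_1 - 6x_2.
A = [[0,1],[-18,-6]]; det(A-λI) = λ^2 + 6λ + 18.
Eigenvalues λ = -3 ± 3i.

y(t) = C_1e^(-3t)cos(3t) + C_2e^(-3t)sin(3t)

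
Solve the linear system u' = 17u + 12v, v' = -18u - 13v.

u(t) = K_1e^(5t) - 2K_2e^(-t), v(t) = -K_1e^(5t) + 3K_2e^(-t)

Coefficient matrix A = [[17, 12], [-18, -13]].
Characteristic polynomial det(A - λI) = λ^2 - 4λ - 5 = 0.
Eigenvalues λ = 5, -1.
For λ=5: (A-λI) row 1 is [12, 12], so an eigenvector is (1, -1).
For λ=-1: (A-λI) row 1 is [18, 12], so an eigenvector is (-2, 3).
General solution: K_1e^(5t)(1,-1) + K_2e^(-t)(-2,3).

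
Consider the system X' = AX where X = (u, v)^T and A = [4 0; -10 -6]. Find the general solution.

u(t) = -K_2e^(4t), v(t) = K_1e^(-6t) + K_2e^(4t)

Coefficient matrix A = [[4, 0], [-10, -6]].
Characteristic polynomial det(A - λI) = λ^2 + 2λ - 24 = 0.
Eigenvalues λ = -6, 4.
For λ=-6: (A-λI) row 1 is [10, 0], so an eigenvector is (0, 1).
For λ=4: (A-λI) row 2 is [-10, -10], so an eigenvector is (-1, 1).
General solution: K_1e^(-6t)(0,1) + K_2e^(4t)(-1,1).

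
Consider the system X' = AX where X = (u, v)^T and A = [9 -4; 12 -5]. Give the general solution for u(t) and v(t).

u(t) = -2c_1e^(3t) + c_2e^(t), v(t) = -3c_1e^(3t) + 2c_2e^(t)

Coefficient matrix A = [[9, -4], [12, -5]].
Characteristic polynomial det(A - λI) = λ^2 - 4λ + 3 = 0.
Eigenvalues λ = 3, 1.
For λ=3: (A-λI) row 1 is [6, -4], so an eigenvector is (-2, -3).
For λ=1: (A-λI) row 1 is [8, -4], so an eigenvector is (1, 2).
General solution: c_1e^(3t)(-2,-3) + c_2e^(t)(1,2).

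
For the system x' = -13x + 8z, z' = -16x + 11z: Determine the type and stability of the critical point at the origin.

A = [[-13,8],[-16,11]]; det(A-λI) = λ^2 + 2λ - 15.
λ = -5, 3: opposite signs.

saddle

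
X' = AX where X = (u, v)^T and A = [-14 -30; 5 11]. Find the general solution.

Coefficient matrix A = [[-14, -30], [5, 11]].
Characteristic polynomial det(A - λI) = λ^2 + 3λ - 4 = 0.
Eigenvalues λ = -4, 1.
For λ=-4: (A-λI) row 1 is [-10, -30], so an eigenvector is (3, -1).
For λ=1: (A-λI) row 1 is [-15, -30], so an eigenvector is (-2, 1).
General solution: C_1e^(-4t)(3,-1) + C_2e^(t)(-2,1).

u(t) = 3C_1e^(-4t) - 2C_2e^(t), v(t) = -C_1e^(-4t) + C_2e^(t)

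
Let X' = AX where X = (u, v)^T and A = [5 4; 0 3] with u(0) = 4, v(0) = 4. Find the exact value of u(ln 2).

A = [[5,4],[0,3]]; eigenvalues λ = 5, 3.
Eigenvectors: (1,0) for λ=5, (2,-1) for λ=3.
From the initial condition, c_1 = 12, c_2 = -4.
u(ln 2) = (12)(2^5)(1) + (-4)(2^3)(2) = 320.

320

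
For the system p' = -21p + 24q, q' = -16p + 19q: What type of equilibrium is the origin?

A = [[-21,24],[-16,19]]; det(A-λI) = λ^2 + 2λ - 15.
λ = 3, -5: opposite signs.

saddle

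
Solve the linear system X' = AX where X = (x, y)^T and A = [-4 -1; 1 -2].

x(t) = K_1e^(-3t) + K_2te^(-3t) + 2K_2e^(-3t), y(t) = -K_1e^(-3t) - K_2te^(-3t) - 3K_2e^(-3t)

Coefficient matrix A = [[-4, -1], [1, -2]].
Characteristic polynomial det(A - λI) = λ^2 + 6λ + 9 = 0.
Single eigenvalue λ = -3 with algebraic multiplicity 2.
Eigenvector v = (1,-1); generalized eigenvector w with (A-λI)w=v is (2,-3).
General solution: e^(-3t)[K_1·v + K_2·(t·v + w)].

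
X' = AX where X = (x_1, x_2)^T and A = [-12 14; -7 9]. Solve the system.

Coefficient matrix A = [[-12, 14], [-7, 9]].
Characteristic polynomial det(A - λI) = λ^2 + 3λ - 10 = 0.
Eigenvalues λ = -5, 2.
For λ=-5: (A-λI) row 1 is [-7, 14], so an eigenvector is (2, 1).
For λ=2: (A-λI) row 1 is [-14, 14], so an eigenvector is (-1, -1).
General solution: c_1e^(-5t)(2,1) + c_2e^(2t)(-1,-1).

x_1(t) = 2c_1e^(-5t) - c_2e^(2t), x_2(t) = c_1e^(-5t) - c_2e^(2t)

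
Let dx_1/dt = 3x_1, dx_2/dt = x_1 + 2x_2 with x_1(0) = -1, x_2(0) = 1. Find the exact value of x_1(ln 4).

-64

A = [[3,0],[1,2]]; eigenvalues λ = 3, 2.
Eigenvectors: (1,1) for λ=3, (0,-1) for λ=2.
From the initial condition, c_1 = -1, c_2 = -2.
x_1(ln 4) = (-1)(4^3)(1) + (-2)(4^2)(0) = -64.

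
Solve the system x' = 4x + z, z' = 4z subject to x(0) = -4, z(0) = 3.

x(t) = 3te^(4t) - 4e^(4t), z(t) = 3e^(4t)

Coefficient matrix A = [[4, 1], [0, 4]].
Characteristic polynomial det(A - λI) = λ^2 - 8λ + 16 = 0.
Single eigenvalue λ = 4 with algebraic multiplicity 2.
Eigenvector v = (1,0); generalized eigenvector w with (A-λI)w=v is (3,1).
General solution: e^(4t)[C_1·v + C_2·(t·v + w)].
Applying x(0)=-4, z(0)=3 gives C_1=-13, C_2=3.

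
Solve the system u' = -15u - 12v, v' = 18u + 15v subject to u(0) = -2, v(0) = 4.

Coefficient matrix A = [[-15, -12], [18, 15]].
Characteristic polynomial det(A - λI) = λ^2 - 9 = 0.
Eigenvalues λ = 3, -3.
For λ=3: (A-λI) row 1 is [-18, -12], so an eigenvector is (-2, 3).
For λ=-3: (A-λI) row 1 is [-12, -12], so an eigenvector is (-1, 1).
General solution: c_1e^(3t)(-2,3) + c_2e^(-3t)(-1,1).
Applying u(0)=-2, v(0)=4 gives c_1=2, c_2=-2.

u(t) = -4e^(3t) + 2e^(-3t), v(t) = 6e^(3t) - 2e^(-3t)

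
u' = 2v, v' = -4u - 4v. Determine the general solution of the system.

Coefficient matrix A = [[0, 2], [-4, -4]].
Characteristic polynomial det(A - λI) = λ^2 + 4λ + 8 = 0.
Eigenvalues λ = -2 ± 2i (complex conjugate pair).
For λ=-2+2i: an eigenvector is (1,-1) - i(0,-1) = (1, -1 + i).
A real fundamental pair from Re and Im of e^((-2+2i)t)v: X_1 = e^(-2t)(cos(2t)·(1,-1) + sin(2t)·(0,-1)), X_2 = e^(-2t)(sin(2t)·(1,-1) - cos(2t)·(0,-1)).
General solution: c_1X_1 + c_2X_2.

u(t) = c_1e^(-2t)cos(2t) + c_2e^(-2t)sin(2t), v(t) = -c_1e^(-2t)sin(2t) - c_1e^(-2t)cos(2t) - c_2e^(-2t)sin(2t) + c_2e^(-2t)cos(2t)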